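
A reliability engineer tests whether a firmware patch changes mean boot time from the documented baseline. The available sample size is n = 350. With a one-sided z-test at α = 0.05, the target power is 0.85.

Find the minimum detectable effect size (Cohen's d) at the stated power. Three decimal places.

d ≈ 0.143

Required noncentrality: δ = z_{0.05} + z_{0.15} = 1.645 + 1.036 = 2.681.
δ = d·√n ⇒ d = δ/√n = 2.681/√350 = 0.1433.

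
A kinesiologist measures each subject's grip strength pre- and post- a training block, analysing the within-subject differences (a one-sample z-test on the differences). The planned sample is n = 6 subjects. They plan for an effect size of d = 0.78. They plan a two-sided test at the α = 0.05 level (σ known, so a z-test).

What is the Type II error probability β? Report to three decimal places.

β ≈ 0.520

Noncentrality parameter: δ = d·√n = 0.78 × √6 = 1.9106
Critical value for a two-sided test at α = 0.05: z_{α/2} = 1.960.
Power = Φ(δ − 1.960) + Φ(−δ − 1.960) = Φ(-0.049) + Φ(-3.871) = 0.4803 + 0.0001 = 0.4804.
Type II error: β = 1 − power = 1 − 0.4804 = 0.5196.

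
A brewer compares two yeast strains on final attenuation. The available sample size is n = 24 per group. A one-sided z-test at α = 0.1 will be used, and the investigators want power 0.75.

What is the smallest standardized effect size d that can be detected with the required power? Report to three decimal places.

Need Φ(δ − 1.282) = 0.75, so δ = 1.282 + 0.674 = 1.956.
δ = d·√(n/2) ⇒ d = δ/√(n/2) = 1.956/√(24/2) = 0.5647.

d ≈ 0.565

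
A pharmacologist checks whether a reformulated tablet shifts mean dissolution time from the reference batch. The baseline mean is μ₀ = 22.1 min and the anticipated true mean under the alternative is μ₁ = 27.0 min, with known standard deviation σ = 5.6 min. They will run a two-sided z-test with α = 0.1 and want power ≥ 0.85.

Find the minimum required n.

n = 10

Standardized effect: d = |μ₁ − μ₀| / σ = |27.0 − 22.1| / 5.6 = 0.8750
For power 0.85 need Φ(δ − z_{0.05}) = 0.85, so δ = z_{0.05} + z_{0.15} = 1.645 + 1.036 = 2.681.
(Ignoring the negligible lower-tail rejection probability gives the usual closed-form inversion.)
δ = d·√n ⇒ n = (δ/d)² = (2.681 / 0.8750)² = 9.39.
Rounding up, n = 10.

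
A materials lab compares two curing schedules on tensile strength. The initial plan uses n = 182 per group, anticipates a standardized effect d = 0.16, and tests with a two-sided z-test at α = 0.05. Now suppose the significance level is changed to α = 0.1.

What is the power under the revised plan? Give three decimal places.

δ = d·√(n/2) = 0.16 × √(182/2) = 1.5263 (unchanged). New critical value: z_{0.05} = 1.645.
Revised power = Φ(δ − 1.645) + Φ(−δ − 1.645) = Φ(-0.119) + Φ(-3.171) = 0.4528 + 0.0008 = 0.4536.

Power ≈ 0.454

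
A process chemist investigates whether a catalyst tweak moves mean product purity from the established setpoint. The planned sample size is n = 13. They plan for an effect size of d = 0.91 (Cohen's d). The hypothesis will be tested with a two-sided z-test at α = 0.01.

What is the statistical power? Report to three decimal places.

Noncentrality parameter: δ = d·√n = 0.91 × √13 = 3.2811
Critical value for a two-sided test at α = 0.01: z_{α/2} = 2.576.
Power = Φ(δ − 2.576) + Φ(−δ − 2.576) = Φ(0.705) + Φ(-5.857) = 0.7597 + 0.0000 = 0.7597.

Power ≈ 0.760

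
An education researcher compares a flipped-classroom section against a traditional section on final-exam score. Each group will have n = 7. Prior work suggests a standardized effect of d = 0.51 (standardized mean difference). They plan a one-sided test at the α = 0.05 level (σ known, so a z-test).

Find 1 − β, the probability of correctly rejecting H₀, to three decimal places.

Noncentrality parameter: λ = d·√(n/2) = 0.51 × √(7/2) = 0.9541
Critical value for a one-sided test at α = 0.05: z_α = 1.645.
Power = P(Z > 1.645 − λ) = Φ(-0.691) = 0.2449.

Power ≈ 0.245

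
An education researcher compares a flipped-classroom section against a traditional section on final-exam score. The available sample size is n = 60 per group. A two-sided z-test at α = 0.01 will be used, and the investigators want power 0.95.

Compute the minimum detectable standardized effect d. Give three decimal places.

Required noncentrality: δ = z_{0.005} + z_{0.05} = 2.576 + 1.645 = 4.221.
(The second rejection-region term Φ(−δ − z_{α/2}) is negligible and dropped.)
δ = d·√(n/2) ⇒ d = δ/√(n/2) = 4.221/√(60/2) = 0.7706.

d ≈ 0.771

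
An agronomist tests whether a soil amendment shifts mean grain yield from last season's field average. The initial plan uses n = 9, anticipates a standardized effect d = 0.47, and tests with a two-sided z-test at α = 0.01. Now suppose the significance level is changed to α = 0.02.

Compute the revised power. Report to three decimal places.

Power ≈ 0.180

δ = d·√n = 0.47 × √9 = 1.4100 (unchanged). New critical value: z_{0.01} = 2.326.
Revised power = Φ(δ − 2.326) + Φ(−δ − 2.326) = Φ(-0.916) + Φ(-3.736) = 0.1797 + 0.0001 = 0.1798.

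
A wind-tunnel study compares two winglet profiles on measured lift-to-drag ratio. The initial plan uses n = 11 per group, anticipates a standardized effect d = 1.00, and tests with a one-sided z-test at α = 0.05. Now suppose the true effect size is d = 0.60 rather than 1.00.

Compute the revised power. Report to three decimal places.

Power ≈ 0.406

With d = 0.60: δ = d·√(n/2) = 0.60 × √(11/2) = 1.4071. Critical value z_{0.05} = 1.645.
Revised power = P(Z > 1.645 − δ) = Φ(-0.238) = 0.4060.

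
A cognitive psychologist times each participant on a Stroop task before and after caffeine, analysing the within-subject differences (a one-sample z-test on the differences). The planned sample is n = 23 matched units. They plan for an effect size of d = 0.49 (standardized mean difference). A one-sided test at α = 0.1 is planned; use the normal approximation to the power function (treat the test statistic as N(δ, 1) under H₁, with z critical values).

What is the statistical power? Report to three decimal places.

Power ≈ 0.857

Noncentrality parameter: δ = d·√n = 0.49 × √23 = 2.3500
Critical value for a one-sided test at α = 0.1: z_α = 1.282.
Power = Φ(δ − 1.282) = Φ(1.068) = 0.8573.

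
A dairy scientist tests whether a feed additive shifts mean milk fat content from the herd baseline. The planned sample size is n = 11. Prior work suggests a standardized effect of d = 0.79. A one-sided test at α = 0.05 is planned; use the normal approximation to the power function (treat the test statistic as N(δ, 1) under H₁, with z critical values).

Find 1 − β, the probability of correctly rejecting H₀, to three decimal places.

Noncentrality parameter: δ = d·√n = 0.79 × √11 = 2.6201
Critical value for a one-sided test at α = 0.05: z_α = 1.645.
Power = Φ(δ − 1.645) = Φ(0.975) = 0.8353.

Power ≈ 0.835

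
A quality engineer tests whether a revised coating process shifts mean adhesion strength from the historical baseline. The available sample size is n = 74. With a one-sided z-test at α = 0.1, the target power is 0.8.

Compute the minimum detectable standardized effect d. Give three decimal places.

Need Φ(δ − 1.282) = 0.8, so δ = 1.282 + 0.842 = 2.123.
δ = d·√n ⇒ d = δ/√n = 2.123/√74 = 0.2468.

d ≈ 0.247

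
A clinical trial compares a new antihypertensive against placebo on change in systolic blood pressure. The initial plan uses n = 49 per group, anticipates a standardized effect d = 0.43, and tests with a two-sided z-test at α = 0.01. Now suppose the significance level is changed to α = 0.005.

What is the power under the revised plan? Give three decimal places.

Power ≈ 0.249

δ = d·√(n/2) = 0.43 × √(49/2) = 2.1284 (unchanged). New critical value: z_{0.0025} = 2.807.
Revised power = Φ(δ − 2.807) + Φ(−δ − 2.807) = Φ(-0.679) + Φ(-4.935) = 0.2487 + 0.0000 = 0.2487.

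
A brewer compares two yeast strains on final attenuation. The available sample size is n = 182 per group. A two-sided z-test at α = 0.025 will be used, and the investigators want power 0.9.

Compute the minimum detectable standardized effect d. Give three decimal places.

d ≈ 0.369

Required noncentrality: δ = z_{0.0125} + z_{0.10} = 2.241 + 1.282 = 3.523.
(Lower-tail contribution to power is negligible for δ > 0.)
δ = d·√(n/2) ⇒ d = δ/√(n/2) = 3.523/√(182/2) = 0.3693.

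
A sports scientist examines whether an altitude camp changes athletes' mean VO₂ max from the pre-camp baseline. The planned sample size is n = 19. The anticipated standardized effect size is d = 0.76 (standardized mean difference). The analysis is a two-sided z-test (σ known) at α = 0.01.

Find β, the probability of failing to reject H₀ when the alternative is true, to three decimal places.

β ≈ 0.231

Noncentrality parameter: δ = d·√n = 0.76 × √19 = 3.3128
Critical value for a two-sided test at α = 0.01: z_{α/2} = 2.576.
Power = Φ(δ − 2.576) + Φ(−δ − 2.576) = Φ(0.737) + Φ(-5.889) = 0.7694 + 0.0000 = 0.7694.
Type II error: β = 1 − power = 1 − 0.7694 = 0.2306.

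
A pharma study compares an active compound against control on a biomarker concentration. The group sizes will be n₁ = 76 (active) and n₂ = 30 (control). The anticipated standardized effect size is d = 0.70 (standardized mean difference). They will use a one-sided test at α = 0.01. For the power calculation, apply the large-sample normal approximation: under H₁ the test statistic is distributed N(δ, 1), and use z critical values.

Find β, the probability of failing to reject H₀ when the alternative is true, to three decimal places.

Noncentrality parameter: δ = d / √(1/n₁ + 1/n₂) = 0.70 / √(1/76 + 1/30) = 3.2465
Critical value for a one-sided test at α = 0.01: z_α = 2.326.
Power = P(Z > 2.326 − δ) = Φ(0.920) = 0.8212.
Type II error: β = 1 − power = 1 − 0.8212 = 0.1788.

β ≈ 0.179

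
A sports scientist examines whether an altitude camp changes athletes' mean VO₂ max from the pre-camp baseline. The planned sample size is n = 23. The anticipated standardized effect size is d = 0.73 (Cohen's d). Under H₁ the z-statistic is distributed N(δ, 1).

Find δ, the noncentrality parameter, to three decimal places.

δ ≈ 3.501

The noncentrality parameter scales effect size by the design's sample-size factor: δ = d·√n = 0.73 × √23 = 3.5010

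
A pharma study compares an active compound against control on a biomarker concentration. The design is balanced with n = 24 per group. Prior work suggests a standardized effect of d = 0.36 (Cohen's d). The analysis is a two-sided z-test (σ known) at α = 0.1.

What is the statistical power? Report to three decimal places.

Power ≈ 0.347

Noncentrality parameter: δ = d·√(n/2) = 0.36 × √(24/2) = 1.2471
Critical value for a two-sided test at α = 0.1: z_{α/2} = 1.645.
Power = Φ(δ − 1.645) + Φ(−δ − 1.645) = Φ(-0.398) + Φ(-2.892) = 0.3454 + 0.0019 = 0.3473.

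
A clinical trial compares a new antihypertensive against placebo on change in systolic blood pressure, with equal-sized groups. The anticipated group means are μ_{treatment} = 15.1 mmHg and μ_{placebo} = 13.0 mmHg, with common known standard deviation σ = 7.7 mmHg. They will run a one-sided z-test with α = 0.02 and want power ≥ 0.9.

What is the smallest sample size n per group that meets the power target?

n = 300 per group

Standardized effect: d = |μ_{treatment} − μ_{placebo}| / σ = |15.1 − 13.0| / 7.7 = 0.2727
For power 0.9 need Φ(δ − z_{0.02}) = 0.9, so δ = z_{0.02} + z_{0.10} = 2.054 + 1.282 = 3.335.
δ = d·√(n/2) ⇒ n = 2(δ/d)² = 2 × (3.335 / 0.2727)² = 299.12.
Rounding up, n = 300 per group.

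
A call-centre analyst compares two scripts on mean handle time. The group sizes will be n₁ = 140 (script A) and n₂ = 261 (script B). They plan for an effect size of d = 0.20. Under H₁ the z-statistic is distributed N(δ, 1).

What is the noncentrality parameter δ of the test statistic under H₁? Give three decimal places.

δ = d / √(1/n₁ + 1/n₂) = 0.20 / √(1/140 + 1/261) = 1.9092

δ ≈ 1.909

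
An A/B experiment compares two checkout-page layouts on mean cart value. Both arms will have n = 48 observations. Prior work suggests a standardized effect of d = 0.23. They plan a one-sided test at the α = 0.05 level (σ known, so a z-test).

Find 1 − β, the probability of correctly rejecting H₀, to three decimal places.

Power ≈ 0.302

Noncentrality parameter: δ = d·√(n/2) = 0.23 × √(48/2) = 1.1268
One-sided α = 0.05 → critical value z_{0.05} = 1.645.
Power = P(Z > 1.645 − δ) = Φ(-0.518) = 0.3022.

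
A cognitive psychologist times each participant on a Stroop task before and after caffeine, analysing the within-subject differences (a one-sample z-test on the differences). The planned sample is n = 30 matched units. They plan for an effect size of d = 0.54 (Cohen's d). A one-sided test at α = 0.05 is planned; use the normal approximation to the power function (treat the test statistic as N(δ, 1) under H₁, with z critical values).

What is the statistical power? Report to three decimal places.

Power ≈ 0.905

Noncentrality parameter: δ = d·√n = 0.54 × √30 = 2.9577
One-sided α = 0.05 → critical value z_{0.05} = 1.645.
Power = Φ(δ − 1.645) = Φ(1.313) = 0.9054.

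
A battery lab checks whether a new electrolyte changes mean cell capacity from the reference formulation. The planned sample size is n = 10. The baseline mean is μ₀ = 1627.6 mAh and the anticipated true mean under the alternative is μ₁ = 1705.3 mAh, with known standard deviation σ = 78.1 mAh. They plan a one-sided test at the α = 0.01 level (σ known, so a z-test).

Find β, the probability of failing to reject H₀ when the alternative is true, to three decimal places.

Standardized effect: d = |μ₁ − μ₀| / σ = |1705.3 − 1627.6| / 78.1 = 0.9949
Noncentrality parameter: δ = d·√n = 0.9949 × √10 = 3.1461
Critical value for a one-sided test at α = 0.01: z_α = 2.326.
Power = P(Z > 2.326 − δ) = Φ(0.820) = 0.7938.
Type II error: β = 1 − power = 1 − 0.7938 = 0.2062.

β ≈ 0.206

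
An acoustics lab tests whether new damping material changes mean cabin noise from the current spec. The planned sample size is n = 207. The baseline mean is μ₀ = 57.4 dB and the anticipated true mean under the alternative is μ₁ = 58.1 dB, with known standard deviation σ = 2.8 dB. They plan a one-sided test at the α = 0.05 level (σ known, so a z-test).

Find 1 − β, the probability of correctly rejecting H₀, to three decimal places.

Standardized effect: d = |μ₁ − μ₀| / σ = |58.1 − 57.4| / 2.8 = 0.2500
Noncentrality parameter: δ = d·√n = 0.2500 × √207 = 3.5969
One-sided α = 0.05 → critical value z_{0.05} = 1.645.
Power = Φ(δ − 1.645) = Φ(1.952) = 0.9745.

Power ≈ 0.975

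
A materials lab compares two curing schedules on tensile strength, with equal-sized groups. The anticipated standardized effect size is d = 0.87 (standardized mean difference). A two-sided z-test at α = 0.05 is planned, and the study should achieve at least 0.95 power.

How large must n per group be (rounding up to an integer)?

n = 35 per group

For power 0.95 need Φ(δ − z_{0.025}) = 0.95, so δ = z_{0.025} + z_{0.05} = 1.960 + 1.645 = 3.605.
(Ignoring the negligible lower-tail rejection probability gives the usual closed-form inversion.)
δ = d·√(n/2) ⇒ n = 2(δ/d)² = 2 × (3.605 / 0.87)² = 34.34.
Rounding up, n = 35 per group.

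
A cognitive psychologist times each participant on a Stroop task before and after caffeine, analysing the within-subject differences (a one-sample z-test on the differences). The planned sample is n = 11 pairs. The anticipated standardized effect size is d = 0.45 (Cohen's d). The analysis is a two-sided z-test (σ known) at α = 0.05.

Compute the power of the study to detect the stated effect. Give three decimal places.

Noncentrality parameter: λ = d·√n = 0.45 × √11 = 1.4925
Two-sided α = 0.05 → critical value z_{0.025} = 1.960.
Power = Φ(λ − 1.960) + Φ(−λ − 1.960) = Φ(-0.467) + Φ(-3.452) = 0.3201 + 0.0003 = 0.3204.

Power ≈ 0.320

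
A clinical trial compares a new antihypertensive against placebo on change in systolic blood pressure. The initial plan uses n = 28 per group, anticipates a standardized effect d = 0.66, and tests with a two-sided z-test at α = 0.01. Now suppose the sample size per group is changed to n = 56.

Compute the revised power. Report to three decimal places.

Power ≈ 0.820

With n = 56 per group: δ = d·√(n/2) = 0.66 × √(56/2) = 3.4924. Critical value z_{0.005} = 2.576.
Revised power = Φ(δ − 2.576) + Φ(−δ − 2.576) = Φ(0.917) + Φ(-6.068) = 0.8203 + 0.0000 = 0.8203.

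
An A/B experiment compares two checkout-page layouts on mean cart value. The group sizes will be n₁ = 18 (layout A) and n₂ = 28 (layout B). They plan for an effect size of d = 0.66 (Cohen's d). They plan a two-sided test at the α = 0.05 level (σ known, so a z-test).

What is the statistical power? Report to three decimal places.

Power ≈ 0.589

Noncentrality parameter: δ = d / √(1/n₁ + 1/n₂) = 0.66 / √(1/18 + 1/28) = 2.1846
Critical value for a two-sided test at α = 0.05: z_{α/2} = 1.960.
Power = Φ(δ − 1.960) + Φ(−δ − 1.960) = Φ(0.225) + Φ(-4.145) = 0.5889 + 0.0000 = 0.5889.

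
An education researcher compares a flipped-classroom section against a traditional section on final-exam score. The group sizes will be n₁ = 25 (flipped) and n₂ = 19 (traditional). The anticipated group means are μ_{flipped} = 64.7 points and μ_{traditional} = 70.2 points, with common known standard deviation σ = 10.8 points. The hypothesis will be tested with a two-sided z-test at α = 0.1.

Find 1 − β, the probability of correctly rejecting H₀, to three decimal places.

Standardized effect: d = |μ_{flipped} − μ_{traditional}| / σ = |64.7 − 70.2| / 10.8 = 0.5093
Noncentrality parameter: δ = d / √(1/n₁ + 1/n₂) = 0.5093 / √(1/25 + 1/19) = 1.6732
Critical value for a two-sided test at α = 0.1: z_{α/2} = 1.645.
Power = Φ(δ − 1.645) + Φ(−δ − 1.645) = Φ(0.028) + Φ(-3.318) = 0.5113 + 0.0005 = 0.5118.

Power ≈ 0.512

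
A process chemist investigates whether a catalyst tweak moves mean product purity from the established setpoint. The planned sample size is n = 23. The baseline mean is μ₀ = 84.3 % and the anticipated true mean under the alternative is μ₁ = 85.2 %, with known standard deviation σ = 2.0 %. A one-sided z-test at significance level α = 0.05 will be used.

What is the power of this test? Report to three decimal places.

Standardized effect: d = |μ₁ − μ₀| / σ = |85.2 − 84.3| / 2.0 = 0.4500
Noncentrality parameter: δ = d·√n = 0.4500 × √23 = 2.1581
One-sided α = 0.05 → critical value z_{0.05} = 1.645.
Power = P(Z > 1.645 − δ) = Φ(0.513) = 0.6961.

Power ≈ 0.696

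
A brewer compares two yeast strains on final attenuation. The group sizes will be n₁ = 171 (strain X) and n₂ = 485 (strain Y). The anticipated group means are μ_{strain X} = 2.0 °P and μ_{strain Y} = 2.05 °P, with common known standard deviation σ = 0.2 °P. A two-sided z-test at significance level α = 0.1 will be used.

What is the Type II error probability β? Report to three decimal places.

β ≈ 0.122

Standardized effect: d = |μ_{strain X} − μ_{strain Y}| / σ = |2.0 − 2.05| / 0.2 = 0.2500
Noncentrality parameter: δ = d / √(1/n₁ + 1/n₂) = 0.2500 / √(1/171 + 1/485) = 2.8110
Critical value for a two-sided test at α = 0.1: z_{α/2} = 1.645.
Power = Φ(δ − 1.645) + Φ(−δ − 1.645) = Φ(1.166) + Φ(-4.456) = 0.8782 + 0.0000 = 0.8782.
Type II error: β = 1 − power = 1 − 0.8782 = 0.1218.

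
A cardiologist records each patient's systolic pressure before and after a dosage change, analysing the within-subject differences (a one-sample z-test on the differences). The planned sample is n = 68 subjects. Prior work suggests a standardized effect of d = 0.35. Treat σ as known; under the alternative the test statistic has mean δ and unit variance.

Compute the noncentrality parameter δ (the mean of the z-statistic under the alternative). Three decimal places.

δ ≈ 2.886

The noncentrality parameter scales effect size by the design's sample-size factor: δ = d·√n = 0.35 × √68 = 2.8862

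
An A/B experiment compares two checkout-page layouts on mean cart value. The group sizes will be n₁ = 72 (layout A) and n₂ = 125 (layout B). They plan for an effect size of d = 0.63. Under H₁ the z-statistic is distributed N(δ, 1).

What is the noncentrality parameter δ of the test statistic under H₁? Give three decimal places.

The noncentrality parameter scales effect size by the design's sample-size factor: δ = d / √(1/n₁ + 1/n₂) = 0.63 / √(1/72 + 1/125) = 4.2582

δ ≈ 4.258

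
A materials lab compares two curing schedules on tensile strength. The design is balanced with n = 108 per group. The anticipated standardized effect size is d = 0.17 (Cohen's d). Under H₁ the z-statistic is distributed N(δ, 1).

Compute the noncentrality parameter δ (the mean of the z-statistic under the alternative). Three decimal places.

δ ≈ 1.249

The noncentrality parameter scales effect size by the design's sample-size factor: δ = d·√(n/2) = 0.17 × √(108/2) = 1.2492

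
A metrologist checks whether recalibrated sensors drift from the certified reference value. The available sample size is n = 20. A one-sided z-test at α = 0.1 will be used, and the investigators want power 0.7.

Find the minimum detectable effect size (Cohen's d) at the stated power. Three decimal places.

d ≈ 0.404

Need Φ(δ − 1.282) = 0.7, so δ = 1.282 + 0.524 = 1.806.
δ = d·√n ⇒ d = δ/√n = 1.806/√20 = 0.4038.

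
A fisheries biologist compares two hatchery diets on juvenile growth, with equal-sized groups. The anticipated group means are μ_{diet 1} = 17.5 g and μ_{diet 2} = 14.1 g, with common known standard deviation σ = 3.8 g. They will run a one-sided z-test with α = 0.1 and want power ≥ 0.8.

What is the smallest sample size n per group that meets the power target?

n = 12 per group

Standardized effect: d = |μ_{diet 1} − μ_{diet 2}| / σ = |17.5 − 14.1| / 3.8 = 0.8947
For power 0.8 need Φ(δ − z_{0.1}) = 0.8, so δ = z_{0.1} + z_{0.20} = 1.282 + 0.842 = 2.123.
δ = d·√(n/2) ⇒ n = 2(δ/d)² = 2 × (2.123 / 0.8947)² = 11.26.
Round up to the next whole unit.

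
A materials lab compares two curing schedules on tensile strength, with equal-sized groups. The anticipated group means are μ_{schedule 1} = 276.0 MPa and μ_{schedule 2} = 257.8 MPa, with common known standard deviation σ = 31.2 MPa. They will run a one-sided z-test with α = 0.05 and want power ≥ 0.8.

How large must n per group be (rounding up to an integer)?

Standardized effect: d = |μ_{schedule 1} − μ_{schedule 2}| / σ = |276.0 − 257.8| / 31.2 = 0.5833
For power 0.8 need Φ(δ − z_{0.05}) = 0.8, so δ = z_{0.05} + z_{0.20} = 1.645 + 0.842 = 2.486.
δ = d·√(n/2) ⇒ n = 2(δ/d)² = 2 × (2.486 / 0.5833)² = 36.34.
Rounding up, n = 37 per group.

n = 37 per group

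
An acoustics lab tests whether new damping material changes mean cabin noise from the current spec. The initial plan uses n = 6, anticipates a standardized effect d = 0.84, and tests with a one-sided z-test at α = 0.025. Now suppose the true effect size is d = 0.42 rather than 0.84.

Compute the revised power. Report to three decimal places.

Power ≈ 0.176

With d = 0.42: δ = d·√n = 0.42 × √6 = 1.0288. Critical value z_{0.025} = 1.960.
Revised power = Φ(δ − 1.960) = Φ(-0.931) = 0.1759.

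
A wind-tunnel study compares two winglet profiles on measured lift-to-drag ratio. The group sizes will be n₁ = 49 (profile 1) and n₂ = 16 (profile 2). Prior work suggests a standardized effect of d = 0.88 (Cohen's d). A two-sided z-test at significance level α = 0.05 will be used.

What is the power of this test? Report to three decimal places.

Noncentrality parameter: δ = d / √(1/n₁ + 1/n₂) = 0.88 / √(1/49 + 1/16) = 3.0562
Two-sided α = 0.05 → critical value z_{0.025} = 1.960.
Power = Φ(δ − 1.960) + Φ(−δ − 1.960) = Φ(1.096) + Φ(-5.016) = 0.8635 + 0.0000 = 0.8635.

Power ≈ 0.864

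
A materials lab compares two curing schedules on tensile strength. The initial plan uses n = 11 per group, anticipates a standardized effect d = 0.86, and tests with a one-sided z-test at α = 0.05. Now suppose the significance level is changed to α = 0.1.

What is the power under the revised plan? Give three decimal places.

δ = d·√(n/2) = 0.86 × √(11/2) = 2.0169 (unchanged). New critical value: z_{0.1} = 1.282.
Revised power = P(Z > 1.282 − δ) = Φ(0.735) = 0.7689.

Power ≈ 0.769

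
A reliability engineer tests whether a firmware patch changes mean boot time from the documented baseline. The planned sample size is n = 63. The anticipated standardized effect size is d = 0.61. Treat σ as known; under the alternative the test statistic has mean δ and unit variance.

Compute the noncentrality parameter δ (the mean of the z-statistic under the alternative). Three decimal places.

δ ≈ 4.842

The noncentrality parameter scales effect size by the design's sample-size factor: δ = d·√n = 0.61 × √63 = 4.8417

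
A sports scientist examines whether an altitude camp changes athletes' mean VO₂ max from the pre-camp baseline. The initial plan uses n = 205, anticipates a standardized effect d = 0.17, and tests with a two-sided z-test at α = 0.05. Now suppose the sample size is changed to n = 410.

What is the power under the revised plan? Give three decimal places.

Power ≈ 0.931

With n = 410: δ = d·√n = 0.17 × √410 = 3.4422. Critical value z_{0.025} = 1.960.
Revised power = Φ(δ − 1.960) + Φ(−δ − 1.960) = Φ(1.482) + Φ(-5.402) = 0.9309 + 0.0000 = 0.9309.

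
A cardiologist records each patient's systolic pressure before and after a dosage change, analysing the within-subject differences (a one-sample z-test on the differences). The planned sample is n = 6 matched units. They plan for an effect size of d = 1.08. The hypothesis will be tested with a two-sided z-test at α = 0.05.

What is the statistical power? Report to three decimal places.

Power ≈ 0.753

Noncentrality parameter: δ = d·√n = 1.08 × √6 = 2.6454
Two-sided α = 0.05 → critical value z_{0.025} = 1.960.
Power = Φ(δ − 1.960) + Φ(−δ − 1.960) = Φ(0.685) + Φ(-4.605) = 0.7535 + 0.0000 = 0.7535.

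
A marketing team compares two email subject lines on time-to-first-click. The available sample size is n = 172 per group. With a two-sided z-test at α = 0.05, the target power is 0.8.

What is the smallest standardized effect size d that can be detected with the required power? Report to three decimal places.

d ≈ 0.302

Required noncentrality: δ = z_{0.025} + z_{0.20} = 1.960 + 0.842 = 2.802.
(Lower-tail contribution to power is negligible for δ > 0.)
δ = d·√(n/2) ⇒ d = δ/√(n/2) = 2.802/√(172/2) = 0.3021.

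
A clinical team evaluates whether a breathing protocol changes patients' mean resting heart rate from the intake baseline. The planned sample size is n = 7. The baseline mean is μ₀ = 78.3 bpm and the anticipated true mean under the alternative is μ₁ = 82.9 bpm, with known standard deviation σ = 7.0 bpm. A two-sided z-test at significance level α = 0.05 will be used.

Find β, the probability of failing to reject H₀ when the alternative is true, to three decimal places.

Standardized effect: d = |μ₁ − μ₀| / σ = |82.9 − 78.3| / 7.0 = 0.6571
Noncentrality parameter: δ = d·√n = 0.6571 × √7 = 1.7386
Critical value for a two-sided test at α = 0.05: z_{α/2} = 1.960.
Power = Φ(δ − 1.960) + Φ(−δ − 1.960) = Φ(-0.221) + Φ(-3.699) = 0.4124 + 0.0001 = 0.4125.
Type II error: β = 1 − power = 1 − 0.4125 = 0.5875.

β ≈ 0.587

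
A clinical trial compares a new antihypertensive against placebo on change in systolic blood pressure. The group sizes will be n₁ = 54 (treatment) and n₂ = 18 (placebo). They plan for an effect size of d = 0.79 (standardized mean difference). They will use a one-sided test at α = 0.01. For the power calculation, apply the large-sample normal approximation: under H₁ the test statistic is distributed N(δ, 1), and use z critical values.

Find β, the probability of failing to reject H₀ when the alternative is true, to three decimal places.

β ≈ 0.282

Noncentrality parameter: δ = d / √(1/n₁ + 1/n₂) = 0.79 / √(1/54 + 1/18) = 2.9026
Critical value for a one-sided test at α = 0.01: z_α = 2.326.
Power = Φ(δ − 2.326) = Φ(0.576) = 0.7178.
Type II error: β = 1 − power = 1 − 0.7178 = 0.2822.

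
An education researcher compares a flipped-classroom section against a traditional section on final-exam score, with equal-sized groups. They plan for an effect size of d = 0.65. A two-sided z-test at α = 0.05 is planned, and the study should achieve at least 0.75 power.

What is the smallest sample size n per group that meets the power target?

n = 33 per group

For power 0.75 need Φ(δ − z_{0.025}) = 0.75, so δ = z_{0.025} + z_{0.25} = 1.960 + 0.674 = 2.634.
(For δ > 0 the lower-tail rejection region contributes negligibly to power, so the one-term inversion is standard.)
δ = d·√(n/2) ⇒ n = 2(δ/d)² = 2 × (2.634 / 0.65)² = 32.85.
Rounding up, n = 33 per group.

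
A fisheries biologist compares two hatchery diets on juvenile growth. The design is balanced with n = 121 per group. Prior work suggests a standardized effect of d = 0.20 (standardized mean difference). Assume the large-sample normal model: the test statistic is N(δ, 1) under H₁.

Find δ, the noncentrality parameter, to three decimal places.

δ ≈ 1.556

The noncentrality parameter scales effect size by the design's sample-size factor: δ = d·√(n/2) = 0.20 × √(121/2) = 1.5556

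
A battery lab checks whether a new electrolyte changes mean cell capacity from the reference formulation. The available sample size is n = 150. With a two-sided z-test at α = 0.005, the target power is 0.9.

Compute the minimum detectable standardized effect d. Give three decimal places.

d ≈ 0.334

Required noncentrality: δ = z_{0.0025} + z_{0.10} = 2.807 + 1.282 = 4.089.
(Lower-tail contribution to power is negligible for δ > 0.)
δ = d·√n ⇒ d = δ/√n = 4.089/√150 = 0.3338.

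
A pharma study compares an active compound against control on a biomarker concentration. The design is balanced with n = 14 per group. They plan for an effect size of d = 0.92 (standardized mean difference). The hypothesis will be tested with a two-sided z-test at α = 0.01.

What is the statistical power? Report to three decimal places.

Noncentrality parameter: δ = d·√(n/2) = 0.92 × √(14/2) = 2.4341
Critical value for a two-sided test at α = 0.01: z_{α/2} = 2.576.
Power = Φ(δ − 2.576) + Φ(−δ − 2.576) = Φ(-0.142) + Φ(-5.010) = 0.4436 + 0.0000 = 0.4436.

Power ≈ 0.444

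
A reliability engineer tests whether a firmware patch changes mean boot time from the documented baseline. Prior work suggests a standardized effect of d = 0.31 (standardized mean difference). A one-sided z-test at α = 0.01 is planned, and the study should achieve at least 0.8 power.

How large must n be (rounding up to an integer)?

For power 0.8 need Φ(δ − z_{0.01}) = 0.8, so δ = z_{0.01} + z_{0.20} = 2.326 + 0.842 = 3.168.
δ = d·√n ⇒ n = (δ/d)² = (3.168 / 0.31)² = 104.43.
Round up to the next whole unit.

n = 105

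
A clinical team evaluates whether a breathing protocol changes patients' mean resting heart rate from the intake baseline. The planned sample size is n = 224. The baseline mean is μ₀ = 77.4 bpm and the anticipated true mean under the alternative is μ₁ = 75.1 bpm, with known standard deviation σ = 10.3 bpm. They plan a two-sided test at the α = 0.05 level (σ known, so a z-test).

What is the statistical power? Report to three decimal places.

Standardized effect: d = |μ₁ − μ₀| / σ = |75.1 − 77.4| / 10.3 = 0.2233
Noncentrality parameter: δ = d·√n = 0.2233 × √224 = 3.3421
Critical value for a two-sided test at α = 0.05: z_{α/2} = 1.960.
Power = Φ(δ − 1.960) + Φ(−δ − 1.960) = Φ(1.382) + Φ(-5.302) = 0.9165 + 0.0000 = 0.9165.

Power ≈ 0.917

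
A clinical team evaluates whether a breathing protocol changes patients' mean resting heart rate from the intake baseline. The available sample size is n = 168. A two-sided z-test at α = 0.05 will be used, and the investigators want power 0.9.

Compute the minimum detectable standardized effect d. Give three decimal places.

Required noncentrality: δ = z_{0.025} + z_{0.10} = 1.960 + 1.282 = 3.242.
(The second rejection-region term Φ(−δ − z_{α/2}) is negligible and dropped.)
δ = d·√n ⇒ d = δ/√n = 3.242/√168 = 0.2501.

d ≈ 0.250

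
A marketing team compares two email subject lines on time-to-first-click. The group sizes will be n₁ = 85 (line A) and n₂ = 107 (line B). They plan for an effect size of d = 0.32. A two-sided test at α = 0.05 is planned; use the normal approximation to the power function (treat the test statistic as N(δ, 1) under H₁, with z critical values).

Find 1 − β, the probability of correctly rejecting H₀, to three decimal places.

Noncentrality parameter: δ = d / √(1/n₁ + 1/n₂) = 0.32 / √(1/85 + 1/107) = 2.2024
Critical value for a two-sided test at α = 0.05: z_{α/2} = 1.960.
Power = Φ(δ − 1.960) + Φ(−δ − 1.960) = Φ(0.242) + Φ(-4.162) = 0.5958 + 0.0000 = 0.5958.

Power ≈ 0.596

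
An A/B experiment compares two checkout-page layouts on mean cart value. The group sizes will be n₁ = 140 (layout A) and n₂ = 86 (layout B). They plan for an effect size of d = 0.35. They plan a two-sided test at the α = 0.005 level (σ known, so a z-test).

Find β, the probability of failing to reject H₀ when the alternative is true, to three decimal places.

Noncentrality parameter: λ = d / √(1/n₁ + 1/n₂) = 0.35 / √(1/140 + 1/86) = 2.5546
Two-sided α = 0.005 → critical value z_{0.0025} = 2.807.
Power = Φ(λ − 2.807) + Φ(−λ − 2.807) = Φ(-0.252) + Φ(-5.362) = 0.4004 + 0.0000 = 0.4004.
Type II error: β = 1 − power = 1 − 0.4004 = 0.5996.

β ≈ 0.600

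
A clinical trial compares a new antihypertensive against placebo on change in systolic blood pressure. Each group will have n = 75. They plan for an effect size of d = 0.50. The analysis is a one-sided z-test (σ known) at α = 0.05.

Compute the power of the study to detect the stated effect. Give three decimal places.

Noncentrality parameter: δ = d·√(n/2) = 0.50 × √(75/2) = 3.0619
Critical value for a one-sided test at α = 0.05: z_α = 1.645.
Power = P(Z > 1.645 − δ) = Φ(1.417) = 0.9218.

Power ≈ 0.922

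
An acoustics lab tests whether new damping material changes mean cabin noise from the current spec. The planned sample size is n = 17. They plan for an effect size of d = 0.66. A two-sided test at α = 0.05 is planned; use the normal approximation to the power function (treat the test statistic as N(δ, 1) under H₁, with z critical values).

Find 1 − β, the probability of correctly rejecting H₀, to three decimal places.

Power ≈ 0.777

Noncentrality parameter: δ = d·√n = 0.66 × √17 = 2.7212
Two-sided α = 0.05 → critical value z_{0.025} = 1.960.
Power = Φ(δ − 1.960) + Φ(−δ − 1.960) = Φ(0.761) + Φ(-4.681) = 0.7768 + 0.0000 = 0.7768.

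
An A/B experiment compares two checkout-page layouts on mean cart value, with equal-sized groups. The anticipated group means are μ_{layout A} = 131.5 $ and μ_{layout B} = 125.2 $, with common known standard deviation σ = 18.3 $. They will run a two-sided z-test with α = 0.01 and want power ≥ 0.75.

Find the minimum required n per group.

n = 179 per group

Standardized effect: d = |μ_{layout A} − μ_{layout B}| / σ = |131.5 − 125.2| / 18.3 = 0.3443
For power 0.75 need Φ(δ − z_{0.005}) = 0.75, so δ = z_{0.005} + z_{0.25} = 2.576 + 0.674 = 3.250.
(For δ > 0 the lower-tail rejection region contributes negligibly to power, so the one-term inversion is standard.)
δ = d·√(n/2) ⇒ n = 2(δ/d)² = 2 × (3.250 / 0.3443)² = 178.28.
Rounding up, n = 179 per group.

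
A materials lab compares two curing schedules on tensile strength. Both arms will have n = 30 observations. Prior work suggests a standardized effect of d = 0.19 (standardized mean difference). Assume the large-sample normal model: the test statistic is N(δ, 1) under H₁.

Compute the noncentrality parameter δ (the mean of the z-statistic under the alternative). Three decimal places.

δ ≈ 0.736

The noncentrality parameter scales effect size by the design's sample-size factor: δ = d·√(n/2) = 0.19 × √(30/2) = 0.7359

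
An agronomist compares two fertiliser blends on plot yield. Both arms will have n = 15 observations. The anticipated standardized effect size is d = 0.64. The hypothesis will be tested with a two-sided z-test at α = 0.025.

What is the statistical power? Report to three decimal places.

Noncentrality parameter: δ = d·√(n/2) = 0.64 × √(15/2) = 1.7527
Two-sided α = 0.025 → critical value z_{0.0125} = 2.241.
Power = Φ(δ − 2.241) + Φ(−δ − 2.241) = Φ(-0.489) + Φ(-3.994) = 0.3125 + 0.0000 = 0.3126.

Power ≈ 0.313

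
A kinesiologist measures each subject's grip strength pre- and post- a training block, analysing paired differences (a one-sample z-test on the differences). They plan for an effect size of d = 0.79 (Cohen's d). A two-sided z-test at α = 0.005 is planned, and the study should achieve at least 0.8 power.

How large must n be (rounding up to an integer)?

For power 0.8 need Φ(δ − z_{0.0025}) = 0.8, so δ = z_{0.0025} + z_{0.20} = 2.807 + 0.842 = 3.649.
(The Φ(−δ − z_{α/2}) term is vanishingly small for δ > 0 and is dropped in the standard sample-size formula.)
δ = d·√n ⇒ n = (δ/d)² = (3.649 / 0.79)² = 21.33.
Round up to the next whole unit.

n = 22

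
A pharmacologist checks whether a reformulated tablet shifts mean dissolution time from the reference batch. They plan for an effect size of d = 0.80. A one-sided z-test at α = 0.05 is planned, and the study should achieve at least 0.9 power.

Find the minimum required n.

n = 14

For power 0.9 need Φ(δ − z_{0.05}) = 0.9, so δ = z_{0.05} + z_{0.10} = 1.645 + 1.282 = 2.926.
δ = d·√n ⇒ n = (δ/d)² = (2.926 / 0.80)² = 13.38.
Round up to the next whole unit.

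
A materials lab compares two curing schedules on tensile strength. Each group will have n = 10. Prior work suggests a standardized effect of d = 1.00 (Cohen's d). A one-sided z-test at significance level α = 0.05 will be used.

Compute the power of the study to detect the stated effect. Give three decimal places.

Noncentrality parameter: δ = d·√(n/2) = 1.00 × √(10/2) = 2.2361
One-sided α = 0.05 → critical value z_{0.05} = 1.645.
Power = Φ(δ − 1.645) = Φ(0.591) = 0.7228.

Power ≈ 0.723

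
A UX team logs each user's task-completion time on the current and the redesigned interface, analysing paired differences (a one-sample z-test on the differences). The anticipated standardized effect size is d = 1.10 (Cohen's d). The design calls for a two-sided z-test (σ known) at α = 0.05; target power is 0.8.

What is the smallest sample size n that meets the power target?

For power 0.8 need Φ(δ − z_{0.025}) = 0.8, so δ = z_{0.025} + z_{0.20} = 1.960 + 0.842 = 2.802.
(For δ > 0 the lower-tail rejection region contributes negligibly to power, so the one-term inversion is standard.)
δ = d·√n ⇒ n = (δ/d)² = (2.802 / 1.10)² = 6.49.
Rounding up, n = 7.

n = 7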